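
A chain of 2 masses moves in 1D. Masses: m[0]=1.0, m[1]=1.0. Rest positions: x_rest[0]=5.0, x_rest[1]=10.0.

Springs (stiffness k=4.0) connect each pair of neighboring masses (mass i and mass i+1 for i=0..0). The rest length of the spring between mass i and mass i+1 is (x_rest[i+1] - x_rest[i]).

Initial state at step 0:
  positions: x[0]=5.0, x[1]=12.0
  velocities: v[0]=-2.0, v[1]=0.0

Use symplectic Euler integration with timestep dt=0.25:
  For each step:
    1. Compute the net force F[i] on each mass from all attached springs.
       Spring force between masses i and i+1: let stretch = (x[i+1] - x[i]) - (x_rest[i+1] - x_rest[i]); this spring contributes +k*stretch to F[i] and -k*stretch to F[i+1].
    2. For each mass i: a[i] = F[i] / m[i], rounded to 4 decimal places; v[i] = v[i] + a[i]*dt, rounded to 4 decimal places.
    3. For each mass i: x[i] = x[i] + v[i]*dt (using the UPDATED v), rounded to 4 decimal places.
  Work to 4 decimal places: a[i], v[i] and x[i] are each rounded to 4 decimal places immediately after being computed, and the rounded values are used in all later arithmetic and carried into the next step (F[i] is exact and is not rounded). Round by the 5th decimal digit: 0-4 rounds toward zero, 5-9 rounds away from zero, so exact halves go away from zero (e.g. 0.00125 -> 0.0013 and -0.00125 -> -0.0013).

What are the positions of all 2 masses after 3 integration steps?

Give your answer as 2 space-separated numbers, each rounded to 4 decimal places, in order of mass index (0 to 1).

Step 0: x=[5.0000 12.0000] v=[-2.0000 0.0000]
Step 1: x=[5.0000 11.5000] v=[0.0000 -2.0000]
Step 2: x=[5.3750 10.6250] v=[1.5000 -3.5000]
Step 3: x=[5.8125 9.6875] v=[1.7500 -3.7500]

Answer: 5.8125 9.6875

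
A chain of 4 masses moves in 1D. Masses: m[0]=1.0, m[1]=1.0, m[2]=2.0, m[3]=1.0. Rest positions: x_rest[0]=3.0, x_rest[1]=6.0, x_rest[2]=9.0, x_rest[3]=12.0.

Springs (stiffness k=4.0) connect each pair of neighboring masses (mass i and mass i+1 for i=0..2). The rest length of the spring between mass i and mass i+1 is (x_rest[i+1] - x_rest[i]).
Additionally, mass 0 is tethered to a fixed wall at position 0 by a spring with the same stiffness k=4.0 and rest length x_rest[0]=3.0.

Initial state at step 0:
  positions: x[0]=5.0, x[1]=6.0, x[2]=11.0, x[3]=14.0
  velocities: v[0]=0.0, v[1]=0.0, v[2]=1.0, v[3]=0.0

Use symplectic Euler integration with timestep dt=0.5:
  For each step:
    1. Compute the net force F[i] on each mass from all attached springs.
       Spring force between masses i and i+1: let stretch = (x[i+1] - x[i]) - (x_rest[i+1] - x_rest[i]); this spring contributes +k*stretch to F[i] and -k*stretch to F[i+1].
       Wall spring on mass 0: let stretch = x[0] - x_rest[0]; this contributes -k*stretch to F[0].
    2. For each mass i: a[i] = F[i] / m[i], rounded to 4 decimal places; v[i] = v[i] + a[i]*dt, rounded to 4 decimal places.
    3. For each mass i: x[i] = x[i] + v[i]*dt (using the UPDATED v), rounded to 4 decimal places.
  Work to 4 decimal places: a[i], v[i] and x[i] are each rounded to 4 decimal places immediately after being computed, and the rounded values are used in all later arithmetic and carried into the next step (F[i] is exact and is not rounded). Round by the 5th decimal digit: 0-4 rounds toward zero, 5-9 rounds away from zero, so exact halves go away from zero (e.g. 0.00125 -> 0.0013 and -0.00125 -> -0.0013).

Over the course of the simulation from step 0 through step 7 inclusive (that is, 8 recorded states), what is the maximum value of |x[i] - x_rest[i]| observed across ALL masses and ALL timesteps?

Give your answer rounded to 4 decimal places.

Step 0: x=[5.0000 6.0000 11.0000 14.0000] v=[0.0000 0.0000 1.0000 0.0000]
Step 1: x=[1.0000 10.0000 10.5000 14.0000] v=[-8.0000 8.0000 -1.0000 0.0000]
Step 2: x=[5.0000 5.5000 11.5000 13.5000] v=[8.0000 -9.0000 2.0000 -1.0000]
Step 3: x=[4.5000 6.5000 10.5000 14.0000] v=[-1.0000 2.0000 -2.0000 1.0000]
Step 4: x=[1.5000 9.5000 9.2500 14.0000] v=[-6.0000 6.0000 -2.5000 0.0000]
Step 5: x=[5.0000 4.2500 10.5000 12.2500] v=[7.0000 -10.5000 2.5000 -3.5000]
Step 6: x=[2.7500 6.0000 9.5000 11.7500] v=[-4.5000 3.5000 -2.0000 -1.0000]
Step 7: x=[1.0000 8.0000 7.8750 12.0000] v=[-3.5000 4.0000 -3.2500 0.5000]
Max displacement = 4.0000

Answer: 4.0000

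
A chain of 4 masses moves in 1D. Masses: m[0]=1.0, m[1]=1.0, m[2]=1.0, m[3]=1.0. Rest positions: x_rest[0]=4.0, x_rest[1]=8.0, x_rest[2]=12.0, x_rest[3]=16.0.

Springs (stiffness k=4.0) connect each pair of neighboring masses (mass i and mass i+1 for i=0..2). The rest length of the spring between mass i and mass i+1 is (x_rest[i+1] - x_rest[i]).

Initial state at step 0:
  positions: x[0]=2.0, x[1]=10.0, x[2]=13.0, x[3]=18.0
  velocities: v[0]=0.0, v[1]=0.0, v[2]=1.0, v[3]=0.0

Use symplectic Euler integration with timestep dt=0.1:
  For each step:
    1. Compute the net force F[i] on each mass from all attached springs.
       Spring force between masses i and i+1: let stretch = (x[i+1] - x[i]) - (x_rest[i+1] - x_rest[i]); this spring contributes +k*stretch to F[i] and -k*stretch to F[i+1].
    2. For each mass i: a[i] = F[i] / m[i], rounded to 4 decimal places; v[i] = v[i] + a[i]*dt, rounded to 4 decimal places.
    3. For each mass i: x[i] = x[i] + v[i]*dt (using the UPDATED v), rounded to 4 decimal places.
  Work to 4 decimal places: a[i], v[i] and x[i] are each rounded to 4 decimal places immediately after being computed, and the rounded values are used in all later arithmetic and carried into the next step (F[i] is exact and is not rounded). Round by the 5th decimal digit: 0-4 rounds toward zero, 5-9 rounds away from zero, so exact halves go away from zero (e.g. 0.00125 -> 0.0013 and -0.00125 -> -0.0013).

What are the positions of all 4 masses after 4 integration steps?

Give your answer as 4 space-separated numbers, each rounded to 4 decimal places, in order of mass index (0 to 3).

Answer: 3.3960 8.3978 13.9028 17.7035

Derivation:
Step 0: x=[2.0000 10.0000 13.0000 18.0000] v=[0.0000 0.0000 1.0000 0.0000]
Step 1: x=[2.1600 9.8000 13.1800 17.9600] v=[1.6000 -2.0000 1.8000 -0.4000]
Step 2: x=[2.4656 9.4296 13.4160 17.8888] v=[3.0560 -3.7040 2.3600 -0.7120]
Step 3: x=[2.8898 8.9401 13.6715 17.7987] v=[4.2416 -4.8950 2.5546 -0.9011]
Step 4: x=[3.3960 8.3978 13.9028 17.7035] v=[5.0617 -5.4226 2.3129 -0.9520]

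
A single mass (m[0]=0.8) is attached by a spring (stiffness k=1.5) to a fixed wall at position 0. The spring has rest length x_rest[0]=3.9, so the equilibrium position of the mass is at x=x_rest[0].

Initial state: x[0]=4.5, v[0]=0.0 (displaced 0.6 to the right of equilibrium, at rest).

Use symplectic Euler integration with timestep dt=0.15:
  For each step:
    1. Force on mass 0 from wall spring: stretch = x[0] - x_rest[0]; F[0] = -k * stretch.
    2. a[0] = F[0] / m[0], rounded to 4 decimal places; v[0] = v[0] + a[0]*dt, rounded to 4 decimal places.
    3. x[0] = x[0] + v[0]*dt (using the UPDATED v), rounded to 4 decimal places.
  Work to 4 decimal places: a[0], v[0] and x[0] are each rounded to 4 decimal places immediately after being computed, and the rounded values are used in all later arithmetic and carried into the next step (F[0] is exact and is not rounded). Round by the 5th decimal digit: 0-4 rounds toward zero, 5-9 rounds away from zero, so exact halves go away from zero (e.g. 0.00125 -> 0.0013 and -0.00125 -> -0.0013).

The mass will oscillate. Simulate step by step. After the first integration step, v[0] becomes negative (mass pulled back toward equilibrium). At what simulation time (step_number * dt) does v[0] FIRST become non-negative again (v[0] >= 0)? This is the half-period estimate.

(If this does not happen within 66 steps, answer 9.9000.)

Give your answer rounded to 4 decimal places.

Step 0: x=[4.5000] v=[0.0000]
Step 1: x=[4.4747] v=[-0.1688]
Step 2: x=[4.4251] v=[-0.3304]
Step 3: x=[4.3534] v=[-0.4781]
Step 4: x=[4.2626] v=[-0.6056]
Step 5: x=[4.1565] v=[-0.7076]
Step 6: x=[4.0395] v=[-0.7797]
Step 7: x=[3.9167] v=[-0.8189]
Step 8: x=[3.7932] v=[-0.8236]
Step 9: x=[3.6742] v=[-0.7936]
Step 10: x=[3.5647] v=[-0.7301]
Step 11: x=[3.4693] v=[-0.6358]
Step 12: x=[3.3921] v=[-0.5147]
Step 13: x=[3.3363] v=[-0.3719]
Step 14: x=[3.3043] v=[-0.2134]
Step 15: x=[3.2974] v=[-0.0459]
Step 16: x=[3.3159] v=[0.1236]
First v>=0 after going negative at step 16, time=2.4000

Answer: 2.4000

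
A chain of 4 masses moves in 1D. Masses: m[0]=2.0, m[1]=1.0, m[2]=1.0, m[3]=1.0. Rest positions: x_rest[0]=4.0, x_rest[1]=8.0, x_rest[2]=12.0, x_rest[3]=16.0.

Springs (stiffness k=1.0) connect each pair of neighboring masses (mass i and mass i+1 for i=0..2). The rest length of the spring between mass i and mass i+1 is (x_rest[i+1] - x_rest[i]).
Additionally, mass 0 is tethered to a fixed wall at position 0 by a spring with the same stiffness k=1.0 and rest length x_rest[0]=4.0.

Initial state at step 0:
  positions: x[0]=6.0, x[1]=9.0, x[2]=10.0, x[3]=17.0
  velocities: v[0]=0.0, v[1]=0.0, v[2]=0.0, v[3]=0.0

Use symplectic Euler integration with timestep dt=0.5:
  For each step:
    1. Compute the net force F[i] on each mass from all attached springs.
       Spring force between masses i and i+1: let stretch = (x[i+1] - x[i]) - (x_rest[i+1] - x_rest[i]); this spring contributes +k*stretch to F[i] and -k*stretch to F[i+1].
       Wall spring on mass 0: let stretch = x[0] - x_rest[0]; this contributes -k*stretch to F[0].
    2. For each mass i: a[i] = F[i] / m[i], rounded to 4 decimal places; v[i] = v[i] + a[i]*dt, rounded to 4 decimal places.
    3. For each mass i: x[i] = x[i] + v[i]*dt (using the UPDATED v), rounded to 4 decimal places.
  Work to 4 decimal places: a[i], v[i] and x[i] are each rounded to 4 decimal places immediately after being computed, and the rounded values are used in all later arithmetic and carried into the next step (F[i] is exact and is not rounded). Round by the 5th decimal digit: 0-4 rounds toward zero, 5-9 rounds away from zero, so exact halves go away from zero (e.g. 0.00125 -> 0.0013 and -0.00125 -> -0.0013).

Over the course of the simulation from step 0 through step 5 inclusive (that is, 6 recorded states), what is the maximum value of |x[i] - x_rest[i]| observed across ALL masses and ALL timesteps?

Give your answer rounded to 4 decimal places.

Answer: 2.4922

Derivation:
Step 0: x=[6.0000 9.0000 10.0000 17.0000] v=[0.0000 0.0000 0.0000 0.0000]
Step 1: x=[5.6250 8.5000 11.5000 16.2500] v=[-0.7500 -1.0000 3.0000 -1.5000]
Step 2: x=[4.9063 8.0313 13.4375 15.3125] v=[-1.4375 -0.9375 3.8750 -1.8750]
Step 3: x=[3.9649 8.1329 14.4922 14.9063] v=[-1.8829 0.2031 2.1094 -0.8125]
Step 4: x=[3.0489 8.7823 14.0606 15.3966] v=[-1.8321 1.2988 -0.8632 0.9805]
Step 5: x=[2.4684 9.3180 12.6434 16.5529] v=[-1.1610 1.0713 -2.8344 2.3125]
Max displacement = 2.4922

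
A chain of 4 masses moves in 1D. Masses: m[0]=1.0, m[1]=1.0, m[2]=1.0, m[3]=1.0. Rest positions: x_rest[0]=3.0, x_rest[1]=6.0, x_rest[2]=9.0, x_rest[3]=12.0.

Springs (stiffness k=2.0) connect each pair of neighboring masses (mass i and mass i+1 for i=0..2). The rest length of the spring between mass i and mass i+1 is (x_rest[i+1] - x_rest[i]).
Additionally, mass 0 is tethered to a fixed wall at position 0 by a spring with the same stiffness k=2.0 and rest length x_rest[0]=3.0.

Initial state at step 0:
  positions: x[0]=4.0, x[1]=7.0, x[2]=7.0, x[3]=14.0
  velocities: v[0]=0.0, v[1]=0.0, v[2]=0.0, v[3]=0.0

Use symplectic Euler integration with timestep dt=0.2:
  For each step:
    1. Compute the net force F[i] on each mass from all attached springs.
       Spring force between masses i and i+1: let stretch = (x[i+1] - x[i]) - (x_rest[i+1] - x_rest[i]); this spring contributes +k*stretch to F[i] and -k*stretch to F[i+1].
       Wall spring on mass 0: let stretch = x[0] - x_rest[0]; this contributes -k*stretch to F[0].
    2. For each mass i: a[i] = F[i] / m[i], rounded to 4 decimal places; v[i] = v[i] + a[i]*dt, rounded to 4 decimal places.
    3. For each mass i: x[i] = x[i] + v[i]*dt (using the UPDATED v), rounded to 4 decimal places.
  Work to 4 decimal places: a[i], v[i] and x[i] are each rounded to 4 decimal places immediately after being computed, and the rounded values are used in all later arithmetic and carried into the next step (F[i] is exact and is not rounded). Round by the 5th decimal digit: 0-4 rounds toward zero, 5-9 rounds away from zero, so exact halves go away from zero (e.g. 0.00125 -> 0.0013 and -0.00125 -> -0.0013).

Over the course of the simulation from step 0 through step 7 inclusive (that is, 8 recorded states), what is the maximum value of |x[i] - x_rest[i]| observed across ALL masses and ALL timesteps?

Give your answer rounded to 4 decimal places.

Step 0: x=[4.0000 7.0000 7.0000 14.0000] v=[0.0000 0.0000 0.0000 0.0000]
Step 1: x=[3.9200 6.7600 7.5600 13.6800] v=[-0.4000 -1.2000 2.8000 -1.6000]
Step 2: x=[3.7536 6.3568 8.5456 13.1104] v=[-0.8320 -2.0160 4.9280 -2.8480]
Step 3: x=[3.4952 5.9204 9.7213 12.4156] v=[-1.2922 -2.1818 5.8784 -3.4739]
Step 4: x=[3.1512 5.5941 10.8085 11.7453] v=[-1.7202 -1.6315 5.4358 -3.3516]
Step 5: x=[2.7505 5.4895 11.5535 11.2400] v=[-2.0035 -0.5229 3.7248 -2.5263]
Step 6: x=[2.3489 5.6509 11.7883 10.9998] v=[-2.0081 0.8071 1.1738 -1.2009]
Step 7: x=[2.0235 6.0392 11.4690 11.0627] v=[-1.6269 1.9413 -1.5966 0.3145]
Max displacement = 2.7883

Answer: 2.7883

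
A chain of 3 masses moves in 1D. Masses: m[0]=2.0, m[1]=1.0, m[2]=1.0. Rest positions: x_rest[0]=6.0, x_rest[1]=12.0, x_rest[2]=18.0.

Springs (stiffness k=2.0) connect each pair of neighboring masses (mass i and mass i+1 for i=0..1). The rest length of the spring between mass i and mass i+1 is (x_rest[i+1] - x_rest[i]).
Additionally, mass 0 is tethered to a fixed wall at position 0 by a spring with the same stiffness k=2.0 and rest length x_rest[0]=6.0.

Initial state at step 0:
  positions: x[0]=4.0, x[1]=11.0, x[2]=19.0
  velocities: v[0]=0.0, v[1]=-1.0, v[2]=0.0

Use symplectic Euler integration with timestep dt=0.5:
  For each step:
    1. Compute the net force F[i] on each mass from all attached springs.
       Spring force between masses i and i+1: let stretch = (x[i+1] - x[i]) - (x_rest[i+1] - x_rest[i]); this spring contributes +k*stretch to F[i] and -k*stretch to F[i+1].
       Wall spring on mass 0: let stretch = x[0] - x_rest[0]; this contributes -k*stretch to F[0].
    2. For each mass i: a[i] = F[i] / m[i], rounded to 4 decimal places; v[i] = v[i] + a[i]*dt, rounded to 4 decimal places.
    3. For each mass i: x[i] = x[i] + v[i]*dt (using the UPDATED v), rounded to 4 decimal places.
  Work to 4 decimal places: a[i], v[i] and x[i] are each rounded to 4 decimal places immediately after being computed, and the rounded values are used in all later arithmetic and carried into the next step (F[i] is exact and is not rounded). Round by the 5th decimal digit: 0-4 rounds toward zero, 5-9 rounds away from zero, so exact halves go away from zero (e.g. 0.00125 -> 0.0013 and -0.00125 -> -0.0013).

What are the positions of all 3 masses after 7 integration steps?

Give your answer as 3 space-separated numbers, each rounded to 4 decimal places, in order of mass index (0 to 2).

Step 0: x=[4.0000 11.0000 19.0000] v=[0.0000 -1.0000 0.0000]
Step 1: x=[4.7500 11.0000 18.0000] v=[1.5000 0.0000 -2.0000]
Step 2: x=[5.8750 11.3750 16.5000] v=[2.2500 0.7500 -3.0000]
Step 3: x=[6.9063 11.5625 15.4375] v=[2.0625 0.3750 -2.1250]
Step 4: x=[7.3751 11.3594 15.4375] v=[0.9375 -0.4062 0.0000]
Step 5: x=[6.9962 11.2032 16.3985] v=[-0.7579 -0.3124 1.9219]
Step 6: x=[5.9200 11.5412 17.7618] v=[-2.1525 0.6759 2.7266]
Step 7: x=[4.7691 12.1789 19.0148] v=[-2.3019 1.2753 2.5060]

Answer: 4.7691 12.1789 19.0148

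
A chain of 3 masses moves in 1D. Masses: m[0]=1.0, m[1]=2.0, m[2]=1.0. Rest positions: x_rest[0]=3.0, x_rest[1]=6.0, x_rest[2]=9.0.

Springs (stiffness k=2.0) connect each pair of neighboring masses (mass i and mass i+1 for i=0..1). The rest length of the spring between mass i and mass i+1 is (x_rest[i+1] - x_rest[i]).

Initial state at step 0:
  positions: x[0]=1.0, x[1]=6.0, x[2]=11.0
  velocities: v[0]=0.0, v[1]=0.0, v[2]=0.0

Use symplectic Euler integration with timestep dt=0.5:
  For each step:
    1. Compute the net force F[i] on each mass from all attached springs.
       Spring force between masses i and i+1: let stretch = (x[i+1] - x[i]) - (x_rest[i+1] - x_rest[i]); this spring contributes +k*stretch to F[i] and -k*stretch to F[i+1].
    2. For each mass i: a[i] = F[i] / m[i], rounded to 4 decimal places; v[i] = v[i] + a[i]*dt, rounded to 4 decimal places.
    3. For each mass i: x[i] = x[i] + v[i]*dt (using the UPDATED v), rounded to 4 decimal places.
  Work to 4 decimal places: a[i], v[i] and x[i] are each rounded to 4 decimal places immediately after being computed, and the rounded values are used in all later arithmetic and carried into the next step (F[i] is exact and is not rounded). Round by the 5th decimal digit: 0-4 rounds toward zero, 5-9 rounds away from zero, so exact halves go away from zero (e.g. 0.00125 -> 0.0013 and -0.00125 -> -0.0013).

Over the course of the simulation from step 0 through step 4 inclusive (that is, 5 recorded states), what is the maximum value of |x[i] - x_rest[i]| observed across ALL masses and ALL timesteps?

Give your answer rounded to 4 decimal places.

Step 0: x=[1.0000 6.0000 11.0000] v=[0.0000 0.0000 0.0000]
Step 1: x=[2.0000 6.0000 10.0000] v=[2.0000 0.0000 -2.0000]
Step 2: x=[3.5000 6.0000 8.5000] v=[3.0000 0.0000 -3.0000]
Step 3: x=[4.7500 6.0000 7.2500] v=[2.5000 0.0000 -2.5000]
Step 4: x=[5.1250 6.0000 6.8750] v=[0.7500 0.0000 -0.7500]
Max displacement = 2.1250

Answer: 2.1250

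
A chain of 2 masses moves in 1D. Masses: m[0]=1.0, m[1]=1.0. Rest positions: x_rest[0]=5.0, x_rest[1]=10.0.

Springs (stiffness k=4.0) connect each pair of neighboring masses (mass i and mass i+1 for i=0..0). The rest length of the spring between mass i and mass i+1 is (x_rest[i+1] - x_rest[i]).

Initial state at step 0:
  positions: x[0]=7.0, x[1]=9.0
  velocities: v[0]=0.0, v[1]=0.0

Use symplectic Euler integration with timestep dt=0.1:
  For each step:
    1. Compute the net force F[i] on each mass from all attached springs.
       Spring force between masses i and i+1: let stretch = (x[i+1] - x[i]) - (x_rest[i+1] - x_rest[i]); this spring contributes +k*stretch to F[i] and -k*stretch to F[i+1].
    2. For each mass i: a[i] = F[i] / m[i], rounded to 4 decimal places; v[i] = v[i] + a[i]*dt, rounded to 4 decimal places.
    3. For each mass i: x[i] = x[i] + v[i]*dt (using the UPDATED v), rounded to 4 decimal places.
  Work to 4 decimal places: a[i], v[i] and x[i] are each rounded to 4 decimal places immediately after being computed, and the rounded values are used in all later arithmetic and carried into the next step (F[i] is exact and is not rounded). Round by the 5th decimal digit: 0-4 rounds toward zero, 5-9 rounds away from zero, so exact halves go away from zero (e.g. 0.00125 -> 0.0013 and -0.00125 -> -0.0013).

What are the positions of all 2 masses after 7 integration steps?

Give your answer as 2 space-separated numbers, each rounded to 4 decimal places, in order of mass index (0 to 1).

Answer: 4.6982 11.3019

Derivation:
Step 0: x=[7.0000 9.0000] v=[0.0000 0.0000]
Step 1: x=[6.8800 9.1200] v=[-1.2000 1.2000]
Step 2: x=[6.6496 9.3504] v=[-2.3040 2.3040]
Step 3: x=[6.3272 9.6728] v=[-3.2237 3.2237]
Step 4: x=[5.9387 10.0614] v=[-3.8855 3.8855]
Step 5: x=[5.5151 10.4850] v=[-4.2364 4.2364]
Step 6: x=[5.0903 10.9098] v=[-4.2484 4.2484]
Step 7: x=[4.6982 11.3019] v=[-3.9206 3.9206]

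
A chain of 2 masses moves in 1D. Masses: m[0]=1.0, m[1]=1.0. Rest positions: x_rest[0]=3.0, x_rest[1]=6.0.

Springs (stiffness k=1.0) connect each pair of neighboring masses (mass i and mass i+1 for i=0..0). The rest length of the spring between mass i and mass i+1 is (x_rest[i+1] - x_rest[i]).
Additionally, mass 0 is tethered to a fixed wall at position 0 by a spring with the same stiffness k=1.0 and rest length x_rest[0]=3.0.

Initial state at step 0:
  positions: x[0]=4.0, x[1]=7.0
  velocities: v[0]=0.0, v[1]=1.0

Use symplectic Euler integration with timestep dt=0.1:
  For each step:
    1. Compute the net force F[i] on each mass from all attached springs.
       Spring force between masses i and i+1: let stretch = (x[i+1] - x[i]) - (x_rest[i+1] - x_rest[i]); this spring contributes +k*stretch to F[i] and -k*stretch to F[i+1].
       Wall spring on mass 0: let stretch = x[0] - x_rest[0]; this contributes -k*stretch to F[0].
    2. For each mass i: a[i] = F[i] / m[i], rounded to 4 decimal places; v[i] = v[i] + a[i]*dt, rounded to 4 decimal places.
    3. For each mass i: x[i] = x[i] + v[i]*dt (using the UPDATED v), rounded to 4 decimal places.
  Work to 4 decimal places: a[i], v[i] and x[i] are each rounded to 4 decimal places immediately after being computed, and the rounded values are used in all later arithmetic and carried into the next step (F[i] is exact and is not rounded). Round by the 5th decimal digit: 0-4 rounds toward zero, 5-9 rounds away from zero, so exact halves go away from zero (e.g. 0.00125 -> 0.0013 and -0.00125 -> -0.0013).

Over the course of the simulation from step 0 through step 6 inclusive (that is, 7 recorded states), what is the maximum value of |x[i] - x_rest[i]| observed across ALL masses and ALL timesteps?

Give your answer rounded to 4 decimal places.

Step 0: x=[4.0000 7.0000] v=[0.0000 1.0000]
Step 1: x=[3.9900 7.1000] v=[-0.1000 1.0000]
Step 2: x=[3.9712 7.1989] v=[-0.1880 0.9890]
Step 3: x=[3.9450 7.2955] v=[-0.2624 0.9662]
Step 4: x=[3.9128 7.3886] v=[-0.3219 0.9312]
Step 5: x=[3.8762 7.4770] v=[-0.3656 0.8836]
Step 6: x=[3.8369 7.5594] v=[-0.3931 0.8235]
Max displacement = 1.5594

Answer: 1.5594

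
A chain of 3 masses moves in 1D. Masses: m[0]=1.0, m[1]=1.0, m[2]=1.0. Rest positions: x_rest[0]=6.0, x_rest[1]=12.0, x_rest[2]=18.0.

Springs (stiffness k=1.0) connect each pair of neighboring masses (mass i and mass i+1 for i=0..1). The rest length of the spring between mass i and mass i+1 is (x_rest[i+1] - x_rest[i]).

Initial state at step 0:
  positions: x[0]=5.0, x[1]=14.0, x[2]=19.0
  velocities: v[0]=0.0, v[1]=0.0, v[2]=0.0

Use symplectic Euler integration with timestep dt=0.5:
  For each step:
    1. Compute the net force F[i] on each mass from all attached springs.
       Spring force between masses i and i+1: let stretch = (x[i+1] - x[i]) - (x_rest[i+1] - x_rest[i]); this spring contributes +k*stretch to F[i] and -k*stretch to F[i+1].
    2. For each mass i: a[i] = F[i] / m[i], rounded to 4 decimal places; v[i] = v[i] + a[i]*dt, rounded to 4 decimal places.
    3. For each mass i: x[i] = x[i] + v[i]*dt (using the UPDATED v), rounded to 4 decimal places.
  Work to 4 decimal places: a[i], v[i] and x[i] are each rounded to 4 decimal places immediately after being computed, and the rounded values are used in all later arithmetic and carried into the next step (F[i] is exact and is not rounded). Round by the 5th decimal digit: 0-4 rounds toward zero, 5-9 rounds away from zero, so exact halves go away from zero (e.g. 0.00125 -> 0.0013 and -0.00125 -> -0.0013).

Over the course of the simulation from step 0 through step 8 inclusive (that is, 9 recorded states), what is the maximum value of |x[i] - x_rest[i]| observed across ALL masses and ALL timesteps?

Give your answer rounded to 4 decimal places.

Step 0: x=[5.0000 14.0000 19.0000] v=[0.0000 0.0000 0.0000]
Step 1: x=[5.7500 13.0000 19.2500] v=[1.5000 -2.0000 0.5000]
Step 2: x=[6.8125 11.7500 19.4375] v=[2.1250 -2.5000 0.3750]
Step 3: x=[7.6094 11.1875 19.2031] v=[1.5938 -1.1250 -0.4688]
Step 4: x=[7.8009 11.7344 18.4648] v=[0.3829 1.0938 -1.4766]
Step 5: x=[7.4757 12.9806 17.5439] v=[-0.6504 2.4923 -1.8418]
Step 6: x=[7.0267 13.9914 16.9822] v=[-0.8980 2.0215 -1.1235]
Step 7: x=[6.8189 14.0087 17.1728] v=[-0.4157 0.0346 0.3811]
Step 8: x=[6.9085 13.0196 18.0724] v=[0.1792 -1.9783 1.7991]
Max displacement = 2.0087

Answer: 2.0087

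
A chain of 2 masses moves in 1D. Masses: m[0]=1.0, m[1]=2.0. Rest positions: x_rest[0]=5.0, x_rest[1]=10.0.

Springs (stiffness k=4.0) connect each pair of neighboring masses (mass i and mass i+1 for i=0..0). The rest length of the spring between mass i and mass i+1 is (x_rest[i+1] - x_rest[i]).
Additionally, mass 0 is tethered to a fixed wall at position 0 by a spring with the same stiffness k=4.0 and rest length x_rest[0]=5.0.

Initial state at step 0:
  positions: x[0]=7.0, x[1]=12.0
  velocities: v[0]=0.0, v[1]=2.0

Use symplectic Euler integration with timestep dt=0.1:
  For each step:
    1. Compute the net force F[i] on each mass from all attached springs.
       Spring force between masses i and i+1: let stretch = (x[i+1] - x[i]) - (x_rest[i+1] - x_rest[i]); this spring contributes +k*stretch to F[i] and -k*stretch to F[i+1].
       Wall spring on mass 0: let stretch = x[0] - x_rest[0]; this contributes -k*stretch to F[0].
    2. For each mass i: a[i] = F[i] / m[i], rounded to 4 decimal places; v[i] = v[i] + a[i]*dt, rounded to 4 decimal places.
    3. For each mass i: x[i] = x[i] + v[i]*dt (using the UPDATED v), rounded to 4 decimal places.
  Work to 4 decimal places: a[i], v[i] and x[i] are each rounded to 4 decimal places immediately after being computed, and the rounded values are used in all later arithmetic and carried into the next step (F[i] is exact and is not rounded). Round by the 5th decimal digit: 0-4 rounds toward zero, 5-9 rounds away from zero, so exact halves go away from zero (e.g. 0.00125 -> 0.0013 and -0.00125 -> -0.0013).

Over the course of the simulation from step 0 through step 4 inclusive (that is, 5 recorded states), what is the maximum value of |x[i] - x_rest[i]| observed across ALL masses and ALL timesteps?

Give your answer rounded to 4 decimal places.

Answer: 2.7385

Derivation:
Step 0: x=[7.0000 12.0000] v=[0.0000 2.0000]
Step 1: x=[6.9200 12.2000] v=[-0.8000 2.0000]
Step 2: x=[6.7744 12.3944] v=[-1.4560 1.9440]
Step 3: x=[6.5826 12.5764] v=[-1.9178 1.8200]
Step 4: x=[6.3673 12.7385] v=[-2.1533 1.6212]
Max displacement = 2.7385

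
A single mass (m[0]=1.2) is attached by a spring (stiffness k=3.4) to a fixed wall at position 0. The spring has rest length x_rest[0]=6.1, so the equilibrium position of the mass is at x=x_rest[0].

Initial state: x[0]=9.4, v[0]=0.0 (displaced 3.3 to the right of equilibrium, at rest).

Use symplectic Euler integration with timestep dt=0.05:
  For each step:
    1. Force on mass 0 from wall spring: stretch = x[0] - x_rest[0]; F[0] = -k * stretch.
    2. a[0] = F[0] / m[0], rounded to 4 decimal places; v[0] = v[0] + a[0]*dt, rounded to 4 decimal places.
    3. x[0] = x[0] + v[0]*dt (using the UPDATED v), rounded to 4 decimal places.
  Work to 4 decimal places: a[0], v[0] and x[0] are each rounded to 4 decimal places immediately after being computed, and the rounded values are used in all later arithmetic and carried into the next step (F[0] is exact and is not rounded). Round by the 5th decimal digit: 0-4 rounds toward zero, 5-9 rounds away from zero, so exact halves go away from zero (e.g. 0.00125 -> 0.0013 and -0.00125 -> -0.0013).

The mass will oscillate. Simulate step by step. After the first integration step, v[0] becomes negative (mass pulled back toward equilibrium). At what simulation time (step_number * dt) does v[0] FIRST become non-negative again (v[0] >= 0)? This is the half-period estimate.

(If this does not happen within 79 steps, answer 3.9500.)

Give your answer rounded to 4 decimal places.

Answer: 1.9000

Derivation:
Step 0: x=[9.4000] v=[0.0000]
Step 1: x=[9.3766] v=[-0.4675]
Step 2: x=[9.3300] v=[-0.9317]
Step 3: x=[9.2605] v=[-1.3893]
Step 4: x=[9.1687] v=[-1.8370]
Step 5: x=[9.0551] v=[-2.2717]
Step 6: x=[8.9206] v=[-2.6903]
Step 7: x=[8.7661] v=[-3.0899]
Step 8: x=[8.5927] v=[-3.4676]
Step 9: x=[8.4017] v=[-3.8207]
Step 10: x=[8.1944] v=[-4.1468]
Step 11: x=[7.9722] v=[-4.4435]
Step 12: x=[7.7368] v=[-4.7087]
Step 13: x=[7.4898] v=[-4.9406]
Step 14: x=[7.2329] v=[-5.1375]
Step 15: x=[6.9680] v=[-5.2980]
Step 16: x=[6.6970] v=[-5.4210]
Step 17: x=[6.4217] v=[-5.5056]
Step 18: x=[6.1441] v=[-5.5512]
Step 19: x=[5.8662] v=[-5.5575]
Step 20: x=[5.5900] v=[-5.5244]
Step 21: x=[5.3174] v=[-5.4522]
Step 22: x=[5.0503] v=[-5.3413]
Step 23: x=[4.7907] v=[-5.1926]
Step 24: x=[4.5403] v=[-5.0071]
Step 25: x=[4.3010] v=[-4.7861]
Step 26: x=[4.0744] v=[-4.5312]
Step 27: x=[3.8622] v=[-4.2442]
Step 28: x=[3.6658] v=[-3.9272]
Step 29: x=[3.4867] v=[-3.5824]
Step 30: x=[3.3261] v=[-3.2122]
Step 31: x=[3.1851] v=[-2.8192]
Step 32: x=[3.0648] v=[-2.4063]
Step 33: x=[2.9660] v=[-1.9763]
Step 34: x=[2.8894] v=[-1.5323]
Step 35: x=[2.8355] v=[-1.0775]
Step 36: x=[2.8048] v=[-0.6150]
Step 37: x=[2.7974] v=[-0.1482]
Step 38: x=[2.8134] v=[0.3197]
First v>=0 after going negative at step 38, time=1.9000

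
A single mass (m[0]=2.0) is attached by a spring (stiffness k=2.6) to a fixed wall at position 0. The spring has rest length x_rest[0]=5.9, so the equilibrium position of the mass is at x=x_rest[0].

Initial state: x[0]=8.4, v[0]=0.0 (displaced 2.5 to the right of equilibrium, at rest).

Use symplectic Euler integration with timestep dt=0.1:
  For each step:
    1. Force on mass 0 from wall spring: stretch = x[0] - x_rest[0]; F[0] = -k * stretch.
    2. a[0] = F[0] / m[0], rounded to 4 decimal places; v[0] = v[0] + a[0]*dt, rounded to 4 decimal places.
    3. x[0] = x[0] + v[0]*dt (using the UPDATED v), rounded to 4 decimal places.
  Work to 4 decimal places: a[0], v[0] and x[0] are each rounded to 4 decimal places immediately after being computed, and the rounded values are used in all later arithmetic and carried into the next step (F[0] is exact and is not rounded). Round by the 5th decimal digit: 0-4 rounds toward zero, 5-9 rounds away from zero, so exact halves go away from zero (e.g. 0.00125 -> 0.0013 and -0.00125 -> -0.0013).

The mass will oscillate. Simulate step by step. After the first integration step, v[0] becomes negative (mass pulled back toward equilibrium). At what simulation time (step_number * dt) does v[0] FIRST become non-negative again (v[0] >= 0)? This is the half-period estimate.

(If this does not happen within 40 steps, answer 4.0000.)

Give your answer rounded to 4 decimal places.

Answer: 2.8000

Derivation:
Step 0: x=[8.4000] v=[0.0000]
Step 1: x=[8.3675] v=[-0.3250]
Step 2: x=[8.3029] v=[-0.6458]
Step 3: x=[8.2071] v=[-0.9582]
Step 4: x=[8.0813] v=[-1.2581]
Step 5: x=[7.9271] v=[-1.5417]
Step 6: x=[7.7466] v=[-1.8052]
Step 7: x=[7.5421] v=[-2.0453]
Step 8: x=[7.3162] v=[-2.2588]
Step 9: x=[7.0719] v=[-2.4429]
Step 10: x=[6.8124] v=[-2.5953]
Step 11: x=[6.5410] v=[-2.7139]
Step 12: x=[6.2613] v=[-2.7972]
Step 13: x=[5.9769] v=[-2.8442]
Step 14: x=[5.6915] v=[-2.8542]
Step 15: x=[5.4088] v=[-2.8271]
Step 16: x=[5.1325] v=[-2.7632]
Step 17: x=[4.8662] v=[-2.6634]
Step 18: x=[4.6133] v=[-2.5290]
Step 19: x=[4.3771] v=[-2.3617]
Step 20: x=[4.1607] v=[-2.1637]
Step 21: x=[3.9669] v=[-1.9376]
Step 22: x=[3.7983] v=[-1.6863]
Step 23: x=[3.6570] v=[-1.4131]
Step 24: x=[3.5449] v=[-1.1215]
Step 25: x=[3.4634] v=[-0.8153]
Step 26: x=[3.4136] v=[-0.4985]
Step 27: x=[3.3961] v=[-0.1753]
Step 28: x=[3.4111] v=[0.1502]
First v>=0 after going negative at step 28, time=2.8000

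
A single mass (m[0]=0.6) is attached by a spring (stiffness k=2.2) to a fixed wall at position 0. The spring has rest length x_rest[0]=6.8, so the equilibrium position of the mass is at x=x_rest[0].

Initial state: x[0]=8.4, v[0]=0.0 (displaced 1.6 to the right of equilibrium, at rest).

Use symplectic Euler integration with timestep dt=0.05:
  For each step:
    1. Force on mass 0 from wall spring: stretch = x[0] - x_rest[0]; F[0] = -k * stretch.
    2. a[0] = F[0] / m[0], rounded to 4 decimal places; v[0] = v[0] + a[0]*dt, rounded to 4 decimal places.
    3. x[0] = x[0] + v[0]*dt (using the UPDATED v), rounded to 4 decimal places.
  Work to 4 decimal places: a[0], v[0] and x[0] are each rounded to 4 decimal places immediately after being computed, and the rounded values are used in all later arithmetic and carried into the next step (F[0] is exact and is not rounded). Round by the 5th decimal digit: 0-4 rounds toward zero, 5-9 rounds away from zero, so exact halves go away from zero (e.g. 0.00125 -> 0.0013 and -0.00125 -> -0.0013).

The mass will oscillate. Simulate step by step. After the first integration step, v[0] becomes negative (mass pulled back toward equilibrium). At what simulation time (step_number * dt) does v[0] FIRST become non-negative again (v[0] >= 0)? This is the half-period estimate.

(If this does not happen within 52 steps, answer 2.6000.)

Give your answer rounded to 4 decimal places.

Step 0: x=[8.4000] v=[0.0000]
Step 1: x=[8.3853] v=[-0.2933]
Step 2: x=[8.3561] v=[-0.5839]
Step 3: x=[8.3126] v=[-0.8692]
Step 4: x=[8.2553] v=[-1.1465]
Step 5: x=[8.1846] v=[-1.4133]
Step 6: x=[8.1012] v=[-1.6671]
Step 7: x=[8.0059] v=[-1.9057]
Step 8: x=[7.8996] v=[-2.1268]
Step 9: x=[7.7832] v=[-2.3284]
Step 10: x=[7.6578] v=[-2.5087]
Step 11: x=[7.5245] v=[-2.6660]
Step 12: x=[7.3846] v=[-2.7988]
Step 13: x=[7.2393] v=[-2.9060]
Step 14: x=[7.0900] v=[-2.9865]
Step 15: x=[6.9380] v=[-3.0397]
Step 16: x=[6.7848] v=[-3.0650]
Step 17: x=[6.6317] v=[-3.0622]
Step 18: x=[6.4801] v=[-3.0313]
Step 19: x=[6.3315] v=[-2.9727]
Step 20: x=[6.1872] v=[-2.8868]
Step 21: x=[6.0485] v=[-2.7745]
Step 22: x=[5.9167] v=[-2.6367]
Step 23: x=[5.7930] v=[-2.4748]
Step 24: x=[5.6785] v=[-2.2902]
Step 25: x=[5.5743] v=[-2.0846]
Step 26: x=[5.4813] v=[-1.8599]
Step 27: x=[5.4004] v=[-1.6181]
Step 28: x=[5.3323] v=[-1.3615]
Step 29: x=[5.2777] v=[-1.0924]
Step 30: x=[5.2370] v=[-0.8133]
Step 31: x=[5.2107] v=[-0.5268]
Step 32: x=[5.1989] v=[-0.2354]
Step 33: x=[5.2018] v=[0.0581]
First v>=0 after going negative at step 33, time=1.6500

Answer: 1.6500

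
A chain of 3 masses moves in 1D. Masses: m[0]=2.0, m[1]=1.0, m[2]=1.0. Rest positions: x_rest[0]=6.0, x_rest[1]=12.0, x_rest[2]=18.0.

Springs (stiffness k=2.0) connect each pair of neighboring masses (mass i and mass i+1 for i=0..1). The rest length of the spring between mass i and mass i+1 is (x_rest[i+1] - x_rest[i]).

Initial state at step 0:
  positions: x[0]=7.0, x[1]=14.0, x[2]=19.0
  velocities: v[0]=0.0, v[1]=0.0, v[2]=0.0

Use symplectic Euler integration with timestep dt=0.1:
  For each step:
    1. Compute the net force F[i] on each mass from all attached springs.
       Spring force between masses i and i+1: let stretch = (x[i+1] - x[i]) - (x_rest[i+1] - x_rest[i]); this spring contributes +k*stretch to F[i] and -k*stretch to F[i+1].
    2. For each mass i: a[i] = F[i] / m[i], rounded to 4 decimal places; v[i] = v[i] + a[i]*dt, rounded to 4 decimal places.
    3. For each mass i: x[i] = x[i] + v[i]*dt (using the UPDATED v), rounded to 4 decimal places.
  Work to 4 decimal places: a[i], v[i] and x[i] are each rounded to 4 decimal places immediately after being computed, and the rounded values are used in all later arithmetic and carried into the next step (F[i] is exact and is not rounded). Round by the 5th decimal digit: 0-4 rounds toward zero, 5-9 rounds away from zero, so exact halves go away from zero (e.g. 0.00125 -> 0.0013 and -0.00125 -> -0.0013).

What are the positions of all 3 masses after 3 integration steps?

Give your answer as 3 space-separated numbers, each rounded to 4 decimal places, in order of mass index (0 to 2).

Answer: 7.0575 13.7709 19.1141

Derivation:
Step 0: x=[7.0000 14.0000 19.0000] v=[0.0000 0.0000 0.0000]
Step 1: x=[7.0100 13.9600 19.0200] v=[0.1000 -0.4000 0.2000]
Step 2: x=[7.0295 13.8822 19.0588] v=[0.1950 -0.7780 0.3880]
Step 3: x=[7.0575 13.7709 19.1141] v=[0.2803 -1.1132 0.5527]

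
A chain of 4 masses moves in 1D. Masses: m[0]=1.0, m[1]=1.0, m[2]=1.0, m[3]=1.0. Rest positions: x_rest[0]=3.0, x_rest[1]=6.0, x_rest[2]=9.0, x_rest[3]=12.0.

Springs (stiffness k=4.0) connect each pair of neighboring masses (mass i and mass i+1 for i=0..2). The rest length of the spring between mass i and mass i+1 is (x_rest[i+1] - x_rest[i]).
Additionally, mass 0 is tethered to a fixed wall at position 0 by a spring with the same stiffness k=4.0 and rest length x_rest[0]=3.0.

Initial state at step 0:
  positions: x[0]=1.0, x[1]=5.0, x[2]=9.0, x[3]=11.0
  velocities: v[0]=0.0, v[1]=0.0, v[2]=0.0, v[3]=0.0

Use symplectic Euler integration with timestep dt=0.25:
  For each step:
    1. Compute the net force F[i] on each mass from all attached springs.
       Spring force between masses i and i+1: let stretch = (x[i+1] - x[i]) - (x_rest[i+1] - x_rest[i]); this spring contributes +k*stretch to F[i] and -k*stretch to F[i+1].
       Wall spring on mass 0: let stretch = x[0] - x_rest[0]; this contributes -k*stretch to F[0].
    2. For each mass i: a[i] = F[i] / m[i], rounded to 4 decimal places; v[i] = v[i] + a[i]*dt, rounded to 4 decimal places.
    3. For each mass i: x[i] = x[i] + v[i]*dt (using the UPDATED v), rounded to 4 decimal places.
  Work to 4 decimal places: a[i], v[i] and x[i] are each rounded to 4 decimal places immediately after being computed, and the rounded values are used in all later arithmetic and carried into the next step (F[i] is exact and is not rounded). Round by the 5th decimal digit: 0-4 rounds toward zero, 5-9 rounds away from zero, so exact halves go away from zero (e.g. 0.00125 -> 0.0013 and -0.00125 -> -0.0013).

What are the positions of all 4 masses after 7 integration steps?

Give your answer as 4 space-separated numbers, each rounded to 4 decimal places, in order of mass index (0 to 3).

Step 0: x=[1.0000 5.0000 9.0000 11.0000] v=[0.0000 0.0000 0.0000 0.0000]
Step 1: x=[1.7500 5.0000 8.5000 11.2500] v=[3.0000 0.0000 -2.0000 1.0000]
Step 2: x=[2.8750 5.0625 7.8125 11.5625] v=[4.5000 0.2500 -2.7500 1.2500]
Step 3: x=[3.8281 5.2656 7.3750 11.6875] v=[3.8125 0.8125 -1.7500 0.5000]
Step 4: x=[4.1836 5.6367 7.4883 11.4844] v=[1.4219 1.4844 0.4531 -0.8125]
Step 5: x=[3.8565 6.1074 8.1377 11.0323] v=[-1.3086 1.8829 2.5976 -1.8086]
Step 6: x=[3.1280 6.5230 9.0032 10.6065] v=[-2.9142 1.6623 3.4619 -1.7032]
Step 7: x=[2.4662 6.7099 9.6495 10.5299] v=[-2.6472 0.7475 2.5850 -0.3065]

Answer: 2.4662 6.7099 9.6495 10.5299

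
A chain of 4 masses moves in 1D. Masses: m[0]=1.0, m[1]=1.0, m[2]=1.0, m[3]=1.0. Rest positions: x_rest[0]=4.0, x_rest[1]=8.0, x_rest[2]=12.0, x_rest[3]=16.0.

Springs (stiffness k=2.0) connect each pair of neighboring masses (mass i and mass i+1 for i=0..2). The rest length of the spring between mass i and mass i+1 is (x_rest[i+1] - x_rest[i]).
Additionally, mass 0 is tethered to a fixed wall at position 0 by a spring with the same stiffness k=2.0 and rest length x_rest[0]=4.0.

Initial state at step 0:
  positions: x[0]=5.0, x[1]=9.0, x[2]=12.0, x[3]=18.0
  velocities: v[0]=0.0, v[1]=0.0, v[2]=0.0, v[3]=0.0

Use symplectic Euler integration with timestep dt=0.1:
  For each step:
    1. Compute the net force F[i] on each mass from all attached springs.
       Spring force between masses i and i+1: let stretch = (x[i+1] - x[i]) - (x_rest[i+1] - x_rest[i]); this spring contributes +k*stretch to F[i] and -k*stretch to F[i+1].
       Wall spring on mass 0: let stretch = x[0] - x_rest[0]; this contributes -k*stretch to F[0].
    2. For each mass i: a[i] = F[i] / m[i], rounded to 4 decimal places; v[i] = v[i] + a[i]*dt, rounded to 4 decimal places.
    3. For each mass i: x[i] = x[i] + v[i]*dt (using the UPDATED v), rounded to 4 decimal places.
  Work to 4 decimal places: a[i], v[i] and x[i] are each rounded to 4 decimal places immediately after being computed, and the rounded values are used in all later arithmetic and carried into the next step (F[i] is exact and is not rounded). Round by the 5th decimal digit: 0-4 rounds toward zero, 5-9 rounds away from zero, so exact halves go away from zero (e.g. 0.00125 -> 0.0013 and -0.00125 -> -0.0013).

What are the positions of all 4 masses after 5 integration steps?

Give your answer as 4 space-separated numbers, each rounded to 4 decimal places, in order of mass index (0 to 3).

Answer: 4.7144 8.7525 12.7799 17.4669

Derivation:
Step 0: x=[5.0000 9.0000 12.0000 18.0000] v=[0.0000 0.0000 0.0000 0.0000]
Step 1: x=[4.9800 8.9800 12.0600 17.9600] v=[-0.2000 -0.2000 0.6000 -0.4000]
Step 2: x=[4.9404 8.9416 12.1764 17.8820] v=[-0.3960 -0.3840 1.1640 -0.7800]
Step 3: x=[4.8820 8.8879 12.3422 17.7699] v=[-0.5838 -0.5373 1.6582 -1.1211]
Step 4: x=[4.8061 8.8231 12.5475 17.6292] v=[-0.7590 -0.6476 2.0529 -1.4066]
Step 5: x=[4.7144 8.7525 12.7799 17.4669] v=[-0.9168 -0.7061 2.3244 -1.6229]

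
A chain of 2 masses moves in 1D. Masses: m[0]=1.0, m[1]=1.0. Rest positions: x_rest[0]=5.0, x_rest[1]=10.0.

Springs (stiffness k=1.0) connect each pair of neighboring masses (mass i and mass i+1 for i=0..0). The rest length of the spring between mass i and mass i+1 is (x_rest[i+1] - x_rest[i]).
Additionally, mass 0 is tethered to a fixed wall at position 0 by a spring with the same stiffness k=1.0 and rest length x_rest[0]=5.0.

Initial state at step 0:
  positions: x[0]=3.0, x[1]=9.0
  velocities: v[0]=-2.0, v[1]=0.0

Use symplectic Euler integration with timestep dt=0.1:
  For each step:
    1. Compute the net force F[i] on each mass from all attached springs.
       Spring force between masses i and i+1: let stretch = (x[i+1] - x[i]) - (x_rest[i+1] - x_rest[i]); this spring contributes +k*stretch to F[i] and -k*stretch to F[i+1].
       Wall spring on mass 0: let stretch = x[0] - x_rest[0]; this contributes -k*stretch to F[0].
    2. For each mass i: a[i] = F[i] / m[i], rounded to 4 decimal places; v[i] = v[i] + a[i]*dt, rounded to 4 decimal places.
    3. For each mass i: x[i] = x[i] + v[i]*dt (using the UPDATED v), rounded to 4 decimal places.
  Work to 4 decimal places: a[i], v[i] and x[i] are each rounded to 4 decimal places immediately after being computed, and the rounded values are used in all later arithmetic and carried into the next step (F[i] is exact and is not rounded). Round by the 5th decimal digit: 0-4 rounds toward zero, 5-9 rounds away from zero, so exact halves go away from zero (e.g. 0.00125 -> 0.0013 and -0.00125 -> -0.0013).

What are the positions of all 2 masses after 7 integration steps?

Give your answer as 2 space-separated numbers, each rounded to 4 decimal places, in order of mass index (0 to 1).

Step 0: x=[3.0000 9.0000] v=[-2.0000 0.0000]
Step 1: x=[2.8300 8.9900] v=[-1.7000 -0.1000]
Step 2: x=[2.6933 8.9684] v=[-1.3670 -0.2160]
Step 3: x=[2.5924 8.9341] v=[-1.0088 -0.3435]
Step 4: x=[2.5290 8.8863] v=[-0.6339 -0.4777]
Step 5: x=[2.5039 8.8250] v=[-0.2511 -0.6134]
Step 6: x=[2.5170 8.7505] v=[0.1306 -0.7455]
Step 7: x=[2.5672 8.6636] v=[0.5023 -0.8689]

Answer: 2.5672 8.6636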